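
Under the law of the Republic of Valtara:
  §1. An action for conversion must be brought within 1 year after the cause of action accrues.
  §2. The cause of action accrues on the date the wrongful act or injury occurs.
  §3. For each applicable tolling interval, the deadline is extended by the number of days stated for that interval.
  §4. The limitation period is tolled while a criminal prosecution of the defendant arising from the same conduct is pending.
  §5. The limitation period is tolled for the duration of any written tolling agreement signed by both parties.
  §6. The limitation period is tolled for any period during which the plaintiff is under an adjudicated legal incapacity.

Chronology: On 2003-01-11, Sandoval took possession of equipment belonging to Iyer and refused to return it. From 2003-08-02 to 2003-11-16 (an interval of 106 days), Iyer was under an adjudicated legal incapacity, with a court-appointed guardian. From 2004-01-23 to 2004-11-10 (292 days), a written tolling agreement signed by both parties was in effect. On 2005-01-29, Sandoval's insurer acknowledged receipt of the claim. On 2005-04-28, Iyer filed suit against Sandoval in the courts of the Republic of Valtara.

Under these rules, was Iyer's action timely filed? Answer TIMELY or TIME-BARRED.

TIME-BARRED

The limitation period began to run on 2003-01-11.
1 year from 2003-01-11 is 2004-01-11.
The plaintiff's legal incapacity from 2003-08-02 to 2003-11-16 tolled the period for 106 days, extending the deadline to 2004-04-26.
The period was tolled for 292 days by the written tolling agreement (2004-01-23 to 2004-11-10), pushing the deadline to 2005-02-12.
Nothing else in the chronology tolls or restarts the period.
Iyer filed on 2005-04-28, after the 2005-02-12 deadline, so the action is time-barred.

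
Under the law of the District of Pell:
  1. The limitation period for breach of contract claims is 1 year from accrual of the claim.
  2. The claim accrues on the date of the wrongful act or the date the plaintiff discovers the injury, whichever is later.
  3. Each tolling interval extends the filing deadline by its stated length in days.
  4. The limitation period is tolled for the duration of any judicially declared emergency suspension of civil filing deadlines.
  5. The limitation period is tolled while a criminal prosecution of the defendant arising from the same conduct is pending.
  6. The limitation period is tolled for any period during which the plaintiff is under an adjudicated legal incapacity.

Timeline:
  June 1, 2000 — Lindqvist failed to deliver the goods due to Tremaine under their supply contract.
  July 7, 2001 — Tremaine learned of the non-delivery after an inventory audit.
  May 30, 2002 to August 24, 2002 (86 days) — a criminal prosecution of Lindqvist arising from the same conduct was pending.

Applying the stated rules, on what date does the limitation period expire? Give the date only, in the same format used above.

Taking the later of the act (June 1, 2000) and discovery (July 7, 2001), the claim accrued on July 7, 2001.
1 year from July 7, 2001 is July 7, 2002.
The period was tolled for 86 days by the pending criminal prosecution (May 30, 2002 to August 24, 2002), pushing the deadline to October 1, 2002.

October 1, 2002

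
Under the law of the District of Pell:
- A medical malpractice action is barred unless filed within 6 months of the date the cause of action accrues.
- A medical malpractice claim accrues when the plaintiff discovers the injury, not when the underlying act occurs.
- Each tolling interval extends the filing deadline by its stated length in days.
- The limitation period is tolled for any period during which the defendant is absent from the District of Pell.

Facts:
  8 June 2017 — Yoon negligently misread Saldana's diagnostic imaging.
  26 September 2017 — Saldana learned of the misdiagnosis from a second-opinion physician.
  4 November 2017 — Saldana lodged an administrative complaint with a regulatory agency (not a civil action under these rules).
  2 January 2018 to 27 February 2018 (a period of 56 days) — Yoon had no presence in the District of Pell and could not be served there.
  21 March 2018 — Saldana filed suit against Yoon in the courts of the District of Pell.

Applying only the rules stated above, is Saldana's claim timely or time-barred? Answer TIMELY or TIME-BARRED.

Under the discovery rule, the claim accrued on 26 September 2017, when Saldana discovered the injury — not on the 8 June 2017 date of the underlying act.
Adding the 6 months base period to 26 September 2017 gives a deadline of 26 March 2018, before any tolling.
Because the defendant's absence from the jurisdiction ran from 2 January 2018 to 27 February 2018, the deadline is extended by 56 days to 21 May 2018.
Nothing else in the chronology tolls or restarts the period.
The 21 March 2018 filing precedes the 21 May 2018 deadline; the claim is timely.

TIMELY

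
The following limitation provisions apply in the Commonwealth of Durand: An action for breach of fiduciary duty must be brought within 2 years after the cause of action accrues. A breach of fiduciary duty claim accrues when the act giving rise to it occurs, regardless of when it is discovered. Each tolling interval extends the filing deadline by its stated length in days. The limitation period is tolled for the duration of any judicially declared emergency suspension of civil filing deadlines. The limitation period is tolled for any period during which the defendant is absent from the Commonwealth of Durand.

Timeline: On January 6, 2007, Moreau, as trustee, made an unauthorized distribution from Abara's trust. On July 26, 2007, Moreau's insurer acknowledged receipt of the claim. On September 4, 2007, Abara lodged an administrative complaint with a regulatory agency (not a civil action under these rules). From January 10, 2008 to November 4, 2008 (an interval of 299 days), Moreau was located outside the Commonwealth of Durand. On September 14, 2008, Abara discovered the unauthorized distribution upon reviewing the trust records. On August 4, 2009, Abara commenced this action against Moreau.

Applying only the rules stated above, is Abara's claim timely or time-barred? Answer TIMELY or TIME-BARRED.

TIMELY

The claim accrued on January 6, 2007, when the wrongful act occurred; under the stated occurrence rule the September 14, 2008 discovery does not delay accrual.
2 years from January 6, 2007 is January 6, 2009.
The defendant's absence from the jurisdiction from January 10, 2008 to November 4, 2008 tolled the period for 299 days, extending the deadline to November 1, 2009.
The other events in the timeline have no effect on the limitation period under the stated rules.
The August 4, 2009 filing precedes the November 1, 2009 deadline; the claim is timely.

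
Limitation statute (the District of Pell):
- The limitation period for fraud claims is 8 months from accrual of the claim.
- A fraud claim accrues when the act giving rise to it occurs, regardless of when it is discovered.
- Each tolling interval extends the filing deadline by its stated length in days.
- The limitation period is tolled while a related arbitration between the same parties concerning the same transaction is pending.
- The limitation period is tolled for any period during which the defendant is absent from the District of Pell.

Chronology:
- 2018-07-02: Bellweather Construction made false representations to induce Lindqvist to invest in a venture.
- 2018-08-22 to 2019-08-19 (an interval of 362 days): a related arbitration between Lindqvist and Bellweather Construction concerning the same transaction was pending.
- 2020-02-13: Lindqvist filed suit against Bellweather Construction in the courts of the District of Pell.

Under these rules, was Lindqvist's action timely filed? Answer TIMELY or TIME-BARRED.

TIMELY

The claim accrued on 2018-07-02, the date of the act.
8 months from 2018-07-02 is 2019-03-02.
The period was tolled for 362 days by the pending related arbitration (2018-08-22 to 2019-08-19), pushing the deadline to 2020-02-27.
Lindqvist filed on 2020-02-13, before the 2020-02-27 deadline, so the action is timely.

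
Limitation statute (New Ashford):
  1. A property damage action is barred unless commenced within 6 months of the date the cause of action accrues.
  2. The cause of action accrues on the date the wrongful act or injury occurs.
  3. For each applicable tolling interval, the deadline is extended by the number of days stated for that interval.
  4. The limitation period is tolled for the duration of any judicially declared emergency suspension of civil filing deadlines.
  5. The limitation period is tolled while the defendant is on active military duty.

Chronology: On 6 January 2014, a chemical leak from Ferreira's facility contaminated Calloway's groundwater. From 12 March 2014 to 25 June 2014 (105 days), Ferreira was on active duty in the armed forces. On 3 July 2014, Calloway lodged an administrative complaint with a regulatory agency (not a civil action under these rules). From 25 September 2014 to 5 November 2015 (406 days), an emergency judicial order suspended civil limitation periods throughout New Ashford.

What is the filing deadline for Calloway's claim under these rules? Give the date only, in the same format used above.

The limitation period began to run on 6 January 2014.
The untolled deadline — 6 months after 6 January 2014 — is 6 July 2014.
The defendant's active military service from 12 March 2014 to 25 June 2014 tolled the period for 105 days, extending the deadline to 19 October 2014.
Because the emergency suspension of filing deadlines ran from 25 September 2014 to 5 November 2015, the deadline is extended by 406 days to 29 November 2015.
The other events in the timeline have no effect on the limitation period under the stated rules.

29 November 2015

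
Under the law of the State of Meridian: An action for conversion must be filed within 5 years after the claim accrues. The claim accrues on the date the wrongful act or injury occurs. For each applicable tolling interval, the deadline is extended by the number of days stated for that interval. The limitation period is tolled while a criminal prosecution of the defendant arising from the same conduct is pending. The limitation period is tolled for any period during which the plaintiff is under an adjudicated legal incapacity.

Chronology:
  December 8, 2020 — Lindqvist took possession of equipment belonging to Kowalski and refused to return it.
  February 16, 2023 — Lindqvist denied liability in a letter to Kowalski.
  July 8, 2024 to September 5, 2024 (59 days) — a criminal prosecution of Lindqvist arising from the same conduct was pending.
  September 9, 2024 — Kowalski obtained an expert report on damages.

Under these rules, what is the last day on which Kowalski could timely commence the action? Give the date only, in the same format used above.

February 5, 2026

The limitation period began to run on December 8, 2020.
Adding the 5 years base period to December 8, 2020 gives a deadline of December 8, 2025, before any tolling.
The period was tolled for 59 days by the pending criminal prosecution (July 8, 2024 to September 5, 2024), pushing the deadline to February 5, 2026.
Nothing else in the chronology tolls or restarts the period.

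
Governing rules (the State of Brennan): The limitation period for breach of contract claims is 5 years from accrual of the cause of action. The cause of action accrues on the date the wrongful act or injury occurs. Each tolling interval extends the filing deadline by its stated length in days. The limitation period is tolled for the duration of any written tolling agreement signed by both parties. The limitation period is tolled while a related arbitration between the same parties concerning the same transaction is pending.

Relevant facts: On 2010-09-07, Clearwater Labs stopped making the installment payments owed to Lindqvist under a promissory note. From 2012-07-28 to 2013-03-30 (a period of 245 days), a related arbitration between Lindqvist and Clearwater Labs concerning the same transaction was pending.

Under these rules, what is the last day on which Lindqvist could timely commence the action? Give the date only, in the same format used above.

2016-05-09

The limitation period began to run on 2010-09-07.
Adding the 5 years base period to 2010-09-07 gives a deadline of 2015-09-07, before any tolling.
The period was tolled for 245 days by the pending related arbitration (2012-07-28 to 2013-03-30), pushing the deadline to 2016-05-09.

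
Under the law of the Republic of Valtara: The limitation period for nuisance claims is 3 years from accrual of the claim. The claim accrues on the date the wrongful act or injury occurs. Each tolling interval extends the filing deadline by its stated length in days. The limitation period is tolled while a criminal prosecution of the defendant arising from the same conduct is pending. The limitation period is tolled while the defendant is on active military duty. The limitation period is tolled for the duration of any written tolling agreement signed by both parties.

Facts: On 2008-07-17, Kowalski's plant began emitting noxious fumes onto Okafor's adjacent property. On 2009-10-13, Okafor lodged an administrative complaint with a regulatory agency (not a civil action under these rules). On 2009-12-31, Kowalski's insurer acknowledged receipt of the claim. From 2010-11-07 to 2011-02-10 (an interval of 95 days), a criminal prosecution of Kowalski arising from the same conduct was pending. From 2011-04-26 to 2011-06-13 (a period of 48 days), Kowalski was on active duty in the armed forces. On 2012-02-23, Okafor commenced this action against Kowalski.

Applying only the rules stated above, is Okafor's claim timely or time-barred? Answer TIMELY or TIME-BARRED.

TIME-BARRED

The claim accrued on 2008-07-17, the date of the act.
3 years from 2008-07-17 is 2011-07-17.
The pending criminal prosecution from 2010-11-07 to 2011-02-10 tolled the period for 95 days, extending the deadline to 2011-10-20.
The period was tolled for 48 days by the defendant's active military service (2011-04-26 to 2011-06-13), pushing the deadline to 2011-12-07.
None of the other events listed affects the running of the period under the stated rules.
The 2012-02-23 filing falls after the 2011-12-07 deadline; the claim is time-barred.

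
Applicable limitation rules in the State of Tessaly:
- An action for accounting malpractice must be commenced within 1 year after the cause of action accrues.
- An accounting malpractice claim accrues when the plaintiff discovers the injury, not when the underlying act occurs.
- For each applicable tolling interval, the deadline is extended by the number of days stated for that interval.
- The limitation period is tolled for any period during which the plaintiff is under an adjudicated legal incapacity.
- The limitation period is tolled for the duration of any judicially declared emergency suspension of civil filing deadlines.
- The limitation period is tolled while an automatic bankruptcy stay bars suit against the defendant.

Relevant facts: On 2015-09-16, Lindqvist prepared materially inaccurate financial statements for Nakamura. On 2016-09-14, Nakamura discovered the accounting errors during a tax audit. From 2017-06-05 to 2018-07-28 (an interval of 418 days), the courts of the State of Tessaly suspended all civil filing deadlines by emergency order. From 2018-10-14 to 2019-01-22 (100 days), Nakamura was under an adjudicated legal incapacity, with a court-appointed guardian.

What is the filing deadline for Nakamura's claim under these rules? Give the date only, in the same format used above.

The claim did not accrue until Nakamura discovered the injury on 2016-09-14; the 2015-09-16 act date does not start the clock under the stated rule.
1 year from 2016-09-14 is 2017-09-14.
The period was tolled for 418 days by the emergency suspension of filing deadlines (2017-06-05 to 2018-07-28), pushing the deadline to 2018-11-06.
Because the plaintiff's legal incapacity ran from 2018-10-14 to 2019-01-22, the deadline is extended by 100 days to 2019-02-14.

2019-02-14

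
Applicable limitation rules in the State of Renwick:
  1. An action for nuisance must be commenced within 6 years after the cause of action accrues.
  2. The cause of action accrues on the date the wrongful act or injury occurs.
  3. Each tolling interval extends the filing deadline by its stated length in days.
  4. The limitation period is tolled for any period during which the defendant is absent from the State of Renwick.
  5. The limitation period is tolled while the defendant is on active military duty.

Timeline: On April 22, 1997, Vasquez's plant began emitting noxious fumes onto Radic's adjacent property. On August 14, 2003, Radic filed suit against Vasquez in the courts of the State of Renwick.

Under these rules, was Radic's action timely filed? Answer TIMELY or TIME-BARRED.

TIME-BARRED

The limitation period began to run on April 22, 1997.
The untolled deadline — 6 years after April 22, 1997 — is April 22, 2003.
Radic filed on August 14, 2003, after the April 22, 2003 deadline, so the action is time-barred.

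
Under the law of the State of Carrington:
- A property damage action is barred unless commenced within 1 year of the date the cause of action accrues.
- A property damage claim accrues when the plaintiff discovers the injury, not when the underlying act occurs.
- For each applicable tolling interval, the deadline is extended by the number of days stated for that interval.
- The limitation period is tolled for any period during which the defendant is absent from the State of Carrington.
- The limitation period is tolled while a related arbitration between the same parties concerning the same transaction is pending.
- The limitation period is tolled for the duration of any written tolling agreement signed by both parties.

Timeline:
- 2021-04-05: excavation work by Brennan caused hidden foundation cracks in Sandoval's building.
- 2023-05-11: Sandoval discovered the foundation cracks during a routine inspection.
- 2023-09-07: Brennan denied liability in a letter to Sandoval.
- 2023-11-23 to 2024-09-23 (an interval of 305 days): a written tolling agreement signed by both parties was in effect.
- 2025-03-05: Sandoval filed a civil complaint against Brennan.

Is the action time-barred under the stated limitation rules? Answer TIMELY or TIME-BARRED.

TIMELY

Under the discovery rule, the claim accrued on 2023-05-11, when Sandoval discovered the injury — not on the 2021-04-05 date of the underlying act.
1 year from 2023-05-11 is 2024-05-11.
Because the written tolling agreement ran from 2023-11-23 to 2024-09-23, the deadline is extended by 305 days to 2025-03-12.
None of the other events listed affects the running of the period under the stated rules.
Sandoval filed on 2025-03-05, before the 2025-03-12 deadline, so the action is timely.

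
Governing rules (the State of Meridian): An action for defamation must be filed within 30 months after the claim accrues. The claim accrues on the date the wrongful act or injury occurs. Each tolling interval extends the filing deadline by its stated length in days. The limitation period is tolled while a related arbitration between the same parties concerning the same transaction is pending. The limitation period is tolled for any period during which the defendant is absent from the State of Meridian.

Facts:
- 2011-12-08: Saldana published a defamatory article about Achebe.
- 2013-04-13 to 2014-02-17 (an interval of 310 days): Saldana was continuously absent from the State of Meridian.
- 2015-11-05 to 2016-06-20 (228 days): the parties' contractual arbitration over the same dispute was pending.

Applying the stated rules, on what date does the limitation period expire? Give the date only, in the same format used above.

The claim accrued on 2011-12-08, when the wrongful act occurred.
The untolled deadline — 30 months after 2011-12-08 — is 2014-06-08.
Because the defendant's absence from the jurisdiction ran from 2013-04-13 to 2014-02-17, the deadline is extended by 310 days to 2015-04-14.
By the time the pending related arbitration began on 2015-11-05, the limitation period had already expired on 2015-04-14; that interval cannot revive it.

2015-04-14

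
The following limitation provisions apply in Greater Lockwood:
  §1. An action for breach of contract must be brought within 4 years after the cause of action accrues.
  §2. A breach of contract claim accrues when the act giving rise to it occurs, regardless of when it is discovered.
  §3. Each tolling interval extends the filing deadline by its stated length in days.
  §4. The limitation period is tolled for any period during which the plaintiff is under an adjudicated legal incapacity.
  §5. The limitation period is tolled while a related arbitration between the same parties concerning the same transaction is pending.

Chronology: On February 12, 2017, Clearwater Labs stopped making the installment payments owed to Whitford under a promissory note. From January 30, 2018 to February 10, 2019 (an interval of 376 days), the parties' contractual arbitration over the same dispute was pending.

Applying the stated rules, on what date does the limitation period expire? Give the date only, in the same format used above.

February 23, 2022

The limitation period began to run on February 12, 2017.
4 years from February 12, 2017 is February 12, 2021.
The pending related arbitration from January 30, 2018 to February 10, 2019 tolled the period for 376 days, extending the deadline to February 23, 2022.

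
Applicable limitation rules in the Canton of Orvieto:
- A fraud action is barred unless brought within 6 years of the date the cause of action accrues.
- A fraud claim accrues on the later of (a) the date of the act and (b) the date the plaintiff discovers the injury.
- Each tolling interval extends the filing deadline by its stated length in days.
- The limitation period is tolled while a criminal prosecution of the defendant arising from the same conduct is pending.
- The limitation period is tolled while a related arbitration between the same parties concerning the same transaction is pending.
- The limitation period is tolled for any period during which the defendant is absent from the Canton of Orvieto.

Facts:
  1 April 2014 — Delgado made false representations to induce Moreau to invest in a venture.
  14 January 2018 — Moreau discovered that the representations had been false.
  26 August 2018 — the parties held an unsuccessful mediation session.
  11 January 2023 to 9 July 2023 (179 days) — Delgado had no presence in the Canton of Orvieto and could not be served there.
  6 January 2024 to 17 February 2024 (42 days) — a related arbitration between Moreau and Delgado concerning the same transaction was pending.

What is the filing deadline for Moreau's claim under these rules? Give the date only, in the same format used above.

22 August 2024

Because discovery on 14 January 2018 post-dates the 1 April 2014 act, accrual under the later-of rule falls on 14 January 2018.
6 years from 14 January 2018 is 14 January 2024.
The defendant's absence from the jurisdiction from 11 January 2023 to 9 July 2023 tolled the period for 179 days, extending the deadline to 11 July 2024.
The pending related arbitration from 6 January 2024 to 17 February 2024 tolled the period for 42 days, extending the deadline to 22 August 2024.
Nothing else in the chronology tolls or restarts the period.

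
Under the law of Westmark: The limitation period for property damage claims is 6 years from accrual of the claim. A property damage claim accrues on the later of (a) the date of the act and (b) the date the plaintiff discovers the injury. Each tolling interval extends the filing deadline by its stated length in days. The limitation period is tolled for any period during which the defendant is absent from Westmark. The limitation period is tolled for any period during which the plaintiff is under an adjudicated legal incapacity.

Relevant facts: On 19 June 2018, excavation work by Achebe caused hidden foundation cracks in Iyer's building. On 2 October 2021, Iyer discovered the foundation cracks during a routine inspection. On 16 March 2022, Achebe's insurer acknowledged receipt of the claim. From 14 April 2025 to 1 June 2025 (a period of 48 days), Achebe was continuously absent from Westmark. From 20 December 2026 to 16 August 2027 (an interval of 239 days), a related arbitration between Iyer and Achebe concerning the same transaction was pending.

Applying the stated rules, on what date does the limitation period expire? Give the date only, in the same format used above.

The claim accrued on 2 October 2021 — the later of the 19 June 2018 act and the 2 October 2021 discovery.
The untolled deadline — 6 years after 2 October 2021 — is 2 October 2027.
Because the defendant's absence from the jurisdiction ran from 14 April 2025 to 1 June 2025, the deadline is extended by 48 days to 19 November 2027.
Although a pending arbitration ran from 20 December 2026 to 16 August 2027, the stated rules do not make that a tolling event, so it is disregarded.
None of the other events listed affects the running of the period under the stated rules.

19 November 2027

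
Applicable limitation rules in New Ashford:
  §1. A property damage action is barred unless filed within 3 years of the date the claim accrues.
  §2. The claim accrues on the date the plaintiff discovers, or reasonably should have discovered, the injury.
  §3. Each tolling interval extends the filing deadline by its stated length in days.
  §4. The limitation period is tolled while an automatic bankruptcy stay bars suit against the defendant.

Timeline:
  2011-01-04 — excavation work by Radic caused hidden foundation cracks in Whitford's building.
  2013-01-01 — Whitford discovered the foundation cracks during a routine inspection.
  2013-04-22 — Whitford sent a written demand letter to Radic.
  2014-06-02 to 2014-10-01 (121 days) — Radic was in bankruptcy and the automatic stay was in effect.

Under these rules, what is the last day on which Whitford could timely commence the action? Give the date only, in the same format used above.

2016-05-01

The claim did not accrue until Whitford discovered the injury on 2013-01-01; the 2011-01-04 act date does not start the clock under the stated rule.
3 years from 2013-01-01 is 2016-01-01.
The automatic bankruptcy stay from 2014-06-02 to 2014-10-01 tolled the period for 121 days, extending the deadline to 2016-05-01.
None of the other events listed affects the running of the period under the stated rules.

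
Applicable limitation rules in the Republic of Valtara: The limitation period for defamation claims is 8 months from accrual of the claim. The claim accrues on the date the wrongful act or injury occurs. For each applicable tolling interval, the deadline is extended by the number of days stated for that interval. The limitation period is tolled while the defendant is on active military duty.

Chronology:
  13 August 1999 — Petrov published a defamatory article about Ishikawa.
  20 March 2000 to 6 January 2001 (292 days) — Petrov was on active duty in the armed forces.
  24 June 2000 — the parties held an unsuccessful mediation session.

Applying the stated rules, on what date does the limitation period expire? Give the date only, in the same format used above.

30 January 2001

The claim accrued on 13 August 1999, the date of the act.
Adding the 8 months base period to 13 August 1999 gives a deadline of 13 April 2000, before any tolling.
The period was tolled for 292 days by the defendant's active military service (20 March 2000 to 6 January 2001), pushing the deadline to 30 January 2001.
The other events in the timeline have no effect on the limitation period under the stated rules.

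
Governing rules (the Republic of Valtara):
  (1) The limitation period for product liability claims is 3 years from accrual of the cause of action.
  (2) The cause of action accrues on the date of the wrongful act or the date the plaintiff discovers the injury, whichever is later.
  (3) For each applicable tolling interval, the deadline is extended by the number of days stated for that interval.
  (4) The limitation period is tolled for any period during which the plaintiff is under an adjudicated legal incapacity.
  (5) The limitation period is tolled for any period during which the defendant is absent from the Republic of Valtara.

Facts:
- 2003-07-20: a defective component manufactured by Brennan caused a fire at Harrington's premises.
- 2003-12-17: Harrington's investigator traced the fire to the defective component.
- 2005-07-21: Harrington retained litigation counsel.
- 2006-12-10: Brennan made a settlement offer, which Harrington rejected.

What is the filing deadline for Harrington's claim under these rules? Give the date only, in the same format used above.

Taking the later of the act (2003-07-20) and discovery (2003-12-17), the claim accrued on 2003-12-17.
3 years from 2003-12-17 is 2006-12-17.
The other events in the timeline have no effect on the limitation period under the stated rules.

2006-12-17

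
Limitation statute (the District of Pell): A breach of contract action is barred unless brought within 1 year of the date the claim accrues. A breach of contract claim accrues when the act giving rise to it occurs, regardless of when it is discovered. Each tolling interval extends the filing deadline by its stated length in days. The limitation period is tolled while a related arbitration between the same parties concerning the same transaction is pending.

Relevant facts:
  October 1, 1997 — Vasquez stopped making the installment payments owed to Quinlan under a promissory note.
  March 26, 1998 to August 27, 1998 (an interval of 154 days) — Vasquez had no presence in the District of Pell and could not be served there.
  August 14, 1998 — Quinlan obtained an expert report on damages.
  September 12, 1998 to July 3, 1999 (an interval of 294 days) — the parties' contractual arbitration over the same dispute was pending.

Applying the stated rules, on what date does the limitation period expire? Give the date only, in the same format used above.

The claim accrued on October 1, 1997, the date of the act.
Adding the 1 year base period to October 1, 1997 gives a deadline of October 1, 1998, before any tolling.
Because the pending related arbitration ran from September 12, 1998 to July 3, 1999, the deadline is extended by 294 days to July 22, 1999.
The defendant's absence from the jurisdiction from March 26, 1998 to August 27, 1998 does not toll the period, because no stated rule makes the defendant's absence a tolling event.
Nothing else in the chronology tolls or restarts the period.

July 22, 1999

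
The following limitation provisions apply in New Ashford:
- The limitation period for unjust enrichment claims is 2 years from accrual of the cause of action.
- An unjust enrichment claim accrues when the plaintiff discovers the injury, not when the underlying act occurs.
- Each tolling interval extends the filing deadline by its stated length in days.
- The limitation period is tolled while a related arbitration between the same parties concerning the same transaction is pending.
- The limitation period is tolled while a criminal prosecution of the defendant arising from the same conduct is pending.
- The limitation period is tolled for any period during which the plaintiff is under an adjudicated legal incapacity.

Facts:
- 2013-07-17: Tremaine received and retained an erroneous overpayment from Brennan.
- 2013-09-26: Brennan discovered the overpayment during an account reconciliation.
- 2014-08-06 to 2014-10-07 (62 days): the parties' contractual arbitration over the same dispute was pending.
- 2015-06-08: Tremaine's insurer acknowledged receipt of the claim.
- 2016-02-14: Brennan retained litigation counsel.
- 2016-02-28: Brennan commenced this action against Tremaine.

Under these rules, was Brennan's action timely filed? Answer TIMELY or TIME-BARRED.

Accrual is tied to discovery, so the period began on 2013-09-26 rather than on 2013-07-17 when the act occurred.
2 years from 2013-09-26 is 2015-09-26.
The period was tolled for 62 days by the pending related arbitration (2014-08-06 to 2014-10-07), pushing the deadline to 2015-11-27.
The other events in the timeline have no effect on the limitation period under the stated rules.
Filing on 2016-02-28 missed the 2015-11-27 deadline — the action is time-barred.

TIME-BARRED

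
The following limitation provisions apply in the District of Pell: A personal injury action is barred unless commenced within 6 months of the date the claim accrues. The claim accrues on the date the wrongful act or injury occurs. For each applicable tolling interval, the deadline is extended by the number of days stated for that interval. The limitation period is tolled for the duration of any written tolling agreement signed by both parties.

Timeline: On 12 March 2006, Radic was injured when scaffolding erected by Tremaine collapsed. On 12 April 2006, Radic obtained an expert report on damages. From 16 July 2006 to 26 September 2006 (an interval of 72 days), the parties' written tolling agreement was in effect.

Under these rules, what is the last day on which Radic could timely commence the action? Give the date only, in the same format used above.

The claim accrued on 12 March 2006, the date of the act.
Adding the 6 months base period to 12 March 2006 gives a deadline of 12 September 2006, before any tolling.
The written tolling agreement from 16 July 2006 to 26 September 2006 tolled the period for 72 days, extending the deadline to 23 November 2006.
Nothing else in the chronology tolls or restarts the period.

23 November 2006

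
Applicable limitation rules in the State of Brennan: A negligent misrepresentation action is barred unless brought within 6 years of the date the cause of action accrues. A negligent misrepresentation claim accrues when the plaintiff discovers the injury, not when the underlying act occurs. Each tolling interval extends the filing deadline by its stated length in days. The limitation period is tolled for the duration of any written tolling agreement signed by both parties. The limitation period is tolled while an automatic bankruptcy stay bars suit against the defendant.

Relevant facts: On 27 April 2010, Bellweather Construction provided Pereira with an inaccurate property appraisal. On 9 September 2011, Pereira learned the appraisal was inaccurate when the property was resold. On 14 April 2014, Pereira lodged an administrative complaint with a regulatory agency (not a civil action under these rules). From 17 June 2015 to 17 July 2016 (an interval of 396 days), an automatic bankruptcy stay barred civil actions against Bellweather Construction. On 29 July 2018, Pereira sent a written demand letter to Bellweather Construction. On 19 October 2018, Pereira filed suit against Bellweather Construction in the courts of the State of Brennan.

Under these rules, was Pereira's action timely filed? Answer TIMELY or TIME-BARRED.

Accrual is tied to discovery, so the period began on 9 September 2011 rather than on 27 April 2010 when the act occurred.
6 years from 9 September 2011 is 9 September 2017.
The automatic bankruptcy stay from 17 June 2015 to 17 July 2016 tolled the period for 396 days, extending the deadline to 10 October 2018.
Nothing else in the chronology tolls or restarts the period.
Filing on 19 October 2018 missed the 10 October 2018 deadline — the action is time-barred.

TIME-BARRED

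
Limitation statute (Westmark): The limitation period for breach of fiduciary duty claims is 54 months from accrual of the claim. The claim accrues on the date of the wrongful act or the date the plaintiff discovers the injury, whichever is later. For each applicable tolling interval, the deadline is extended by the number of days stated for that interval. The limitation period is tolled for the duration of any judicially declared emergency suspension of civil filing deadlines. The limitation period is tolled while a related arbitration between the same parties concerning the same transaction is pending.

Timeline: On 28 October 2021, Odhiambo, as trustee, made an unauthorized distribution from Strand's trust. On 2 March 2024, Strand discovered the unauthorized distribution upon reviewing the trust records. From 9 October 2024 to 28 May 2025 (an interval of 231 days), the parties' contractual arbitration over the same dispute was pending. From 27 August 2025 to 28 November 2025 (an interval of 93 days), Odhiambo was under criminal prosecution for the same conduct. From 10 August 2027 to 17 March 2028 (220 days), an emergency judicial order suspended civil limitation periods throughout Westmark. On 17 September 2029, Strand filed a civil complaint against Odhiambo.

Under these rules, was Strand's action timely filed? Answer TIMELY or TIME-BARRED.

Taking the later of the act (28 October 2021) and discovery (2 March 2024), the claim accrued on 2 March 2024.
Adding the 54 months base period to 2 March 2024 gives a deadline of 2 September 2028, before any tolling.
Because the pending related arbitration ran from 9 October 2024 to 28 May 2025, the deadline is extended by 231 days to 21 April 2029.
The emergency suspension of filing deadlines from 10 August 2027 to 17 March 2028 tolled the period for 220 days, extending the deadline to 27 November 2029.
Although a criminal prosecution ran from 27 August 2025 to 28 November 2025, the stated rules do not make that a tolling event, so it is disregarded.
Strand filed on 17 September 2029, before the 27 November 2029 deadline, so the action is timely.

TIMELY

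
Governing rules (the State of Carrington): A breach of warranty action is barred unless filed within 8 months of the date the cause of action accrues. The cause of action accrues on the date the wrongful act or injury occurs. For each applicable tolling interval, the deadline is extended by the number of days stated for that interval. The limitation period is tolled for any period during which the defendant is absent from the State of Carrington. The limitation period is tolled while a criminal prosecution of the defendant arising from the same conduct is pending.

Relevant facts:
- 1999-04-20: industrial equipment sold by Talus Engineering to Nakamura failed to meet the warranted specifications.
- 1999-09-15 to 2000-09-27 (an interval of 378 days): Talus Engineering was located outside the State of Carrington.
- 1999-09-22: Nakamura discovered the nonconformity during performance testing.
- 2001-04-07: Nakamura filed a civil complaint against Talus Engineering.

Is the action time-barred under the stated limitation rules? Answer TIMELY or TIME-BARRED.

TIME-BARRED

The claim accrued on 1999-04-20, when the wrongful act occurred; under the stated occurrence rule the 1999-09-22 discovery does not delay accrual.
Adding the 8 months base period to 1999-04-20 gives a deadline of 1999-12-20, before any tolling.
The defendant's absence from the jurisdiction from 1999-09-15 to 2000-09-27 tolled the period for 378 days, extending the deadline to 2001-01-01.
The 2001-04-07 filing falls after the 2001-01-01 deadline; the claim is time-barred.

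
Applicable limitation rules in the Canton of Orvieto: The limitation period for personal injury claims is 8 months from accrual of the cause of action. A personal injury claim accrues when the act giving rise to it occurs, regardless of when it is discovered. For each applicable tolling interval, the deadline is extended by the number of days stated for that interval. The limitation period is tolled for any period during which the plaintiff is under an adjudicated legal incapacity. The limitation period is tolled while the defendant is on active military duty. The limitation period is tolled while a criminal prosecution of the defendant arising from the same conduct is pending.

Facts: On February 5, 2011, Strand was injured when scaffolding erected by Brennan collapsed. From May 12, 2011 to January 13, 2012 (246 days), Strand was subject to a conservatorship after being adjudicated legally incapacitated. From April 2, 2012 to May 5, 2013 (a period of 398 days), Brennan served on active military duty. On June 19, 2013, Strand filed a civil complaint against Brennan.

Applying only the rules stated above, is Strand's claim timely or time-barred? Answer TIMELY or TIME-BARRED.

TIMELY

The cause of action accrued on February 5, 2011, the date of the act.
8 months from February 5, 2011 is October 5, 2011.
The plaintiff's legal incapacity from May 12, 2011 to January 13, 2012 tolled the period for 246 days, extending the deadline to June 7, 2012.
The defendant's active military service from April 2, 2012 to May 5, 2013 tolled the period for 398 days, extending the deadline to July 10, 2013.
The June 19, 2013 filing precedes the July 10, 2013 deadline; the claim is timely.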